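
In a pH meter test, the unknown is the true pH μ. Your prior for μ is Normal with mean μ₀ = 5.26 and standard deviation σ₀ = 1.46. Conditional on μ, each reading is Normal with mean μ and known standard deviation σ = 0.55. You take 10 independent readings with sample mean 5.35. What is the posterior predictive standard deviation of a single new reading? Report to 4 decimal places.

For Normal data with known variance σ², a Normal(μ₀, σ₀²) prior on μ is conjugate. Posterior precision = 1/σ₀² + n/σ²; posterior mean is the precision-weighted average of μ₀ and x̄.
σ₀² = 1.46² = 2.1316, σ² = 0.55² = 0.3025; σ² + n·σ₀² = 0.3025 + 10·2.1316 = 21.6185.
Posterior precision = 1/σ₀² + n/σ² = 1/2.1316 + 10/0.3025 = (σ² + n·σ₀²)/(σ₀²σ²) = 21.6185/(2.1316·0.3025); posterior variance σₙ² = σ₀²σ²/(σ² + n·σ₀²) = 2.1316·0.3025/21.6185 = 0.029827.
Predictive variance for one new observation = σₙ² + σ² = 2.1316·0.3025/21.6185 + 0.3025 = σ²·(σ₀² + 21.6185)/21.6185 = 0.3025·23.7501/21.6185 = 0.332327; SD = √(0.3025·23.7501/21.6185) = 0.5765.

0.5765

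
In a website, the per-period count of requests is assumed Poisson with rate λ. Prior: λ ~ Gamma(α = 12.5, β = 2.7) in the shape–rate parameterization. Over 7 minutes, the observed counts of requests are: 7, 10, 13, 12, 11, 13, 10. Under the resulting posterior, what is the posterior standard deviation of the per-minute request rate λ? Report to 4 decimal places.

0.9698

With a Gamma(shape α, rate β) prior, the Poisson likelihood is conjugate: the posterior is Gamma(α + ΣXᵢ, β + n).
Sum of counts S = 76 over n = 7 minutes.
Posterior: Gamma(α+S, β+n) = Gamma(12.5+76, 2.7+7) = Gamma(88.5, 9.7).
SD = √α/β = √88.5/9.7 = 0.9698.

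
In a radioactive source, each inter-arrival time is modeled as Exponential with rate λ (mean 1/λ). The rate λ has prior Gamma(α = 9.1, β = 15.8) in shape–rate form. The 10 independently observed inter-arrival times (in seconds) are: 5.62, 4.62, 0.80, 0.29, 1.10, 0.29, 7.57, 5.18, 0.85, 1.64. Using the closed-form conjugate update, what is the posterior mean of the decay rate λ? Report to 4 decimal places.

0.4365

With a Gamma(shape α, rate β) prior on the exponential rate λ, the posterior after n observations with total T = Σxᵢ is Gamma(α+n, β+T).
Sum of observations T = 27.96 seconds; n = 10.
Posterior: Gamma(9.1+10, 15.8+27.96) = Gamma(19.1, 43.76).
Posterior mean of λ = α/β = 19.1/43.76 = 0.4365.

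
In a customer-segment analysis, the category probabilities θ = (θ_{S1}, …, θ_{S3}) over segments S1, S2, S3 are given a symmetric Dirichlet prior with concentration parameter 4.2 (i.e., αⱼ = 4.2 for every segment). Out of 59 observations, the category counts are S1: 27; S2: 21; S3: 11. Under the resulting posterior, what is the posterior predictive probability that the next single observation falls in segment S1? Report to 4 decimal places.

The Dirichlet prior is conjugate to the Multinomial likelihood: each posterior αⱼ = prior αⱼ + observed count nⱼ.
Posterior concentration: (31.2, 25.2, 15.2), total = 71.6.
P(next = S1 | data) = α_{S1}/Σα = 0.4358.

0.4358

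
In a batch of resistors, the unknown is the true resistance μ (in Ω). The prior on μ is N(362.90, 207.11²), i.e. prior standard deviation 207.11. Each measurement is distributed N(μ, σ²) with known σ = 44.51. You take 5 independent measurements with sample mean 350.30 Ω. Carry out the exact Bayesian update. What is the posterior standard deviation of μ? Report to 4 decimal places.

19.8142

For Normal data with known variance σ², a Normal(μ₀, σ₀²) prior on μ is conjugate. Posterior precision = 1/σ₀² + n/σ²; posterior mean is the precision-weighted average of μ₀ and x̄.
σ₀² = 207.11² = 42894.5521, σ² = 44.51² = 1981.1401; σ² + n·σ₀² = 1981.1401 + 5·42894.5521 = 216453.9006.
Posterior precision = 1/σ₀² + n/σ² = 1/42894.5521 + 5/1981.1401 = (σ² + n·σ₀²)/(σ₀²σ²) = 216453.9006/(42894.5521·1981.1401); posterior variance σₙ² = σ₀²σ²/(σ² + n·σ₀²) = 42894.5521·1981.1401/216453.9006 = 392.601459.
Posterior SD = √σₙ² = √(42894.5521·1981.1401/216453.9006) = 19.8142.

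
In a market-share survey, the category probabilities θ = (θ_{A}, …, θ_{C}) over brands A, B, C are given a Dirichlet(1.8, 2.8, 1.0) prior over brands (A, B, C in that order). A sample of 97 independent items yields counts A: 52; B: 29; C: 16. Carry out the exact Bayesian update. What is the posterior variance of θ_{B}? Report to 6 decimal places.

0.002064

The Dirichlet prior is conjugate to the Multinomial likelihood: each posterior αⱼ = prior αⱼ + observed count nⱼ.
Posterior concentration: (53.8, 31.8, 17.0), total = 102.6.
Var[θ_j] = α_j(Σα−α_j)/((Σα)²(Σα+1)) = 31.8·70.8/(102.6²·103.6) = 0.002064.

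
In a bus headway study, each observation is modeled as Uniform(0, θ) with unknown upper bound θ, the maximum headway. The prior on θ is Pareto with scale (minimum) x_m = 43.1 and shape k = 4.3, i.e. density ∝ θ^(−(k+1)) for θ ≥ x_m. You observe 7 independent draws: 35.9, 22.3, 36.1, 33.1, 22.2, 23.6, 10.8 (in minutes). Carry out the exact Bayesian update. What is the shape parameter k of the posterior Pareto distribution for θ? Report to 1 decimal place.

A Pareto(scale x_m, shape k) prior on the upper bound θ of Uniform(0, θ) is conjugate: posterior is Pareto(max(x_m, max xᵢ), k + n).
Sample maximum = 36.1; prior scale x_m = 43.1 → posterior scale = max = 43.1.
Posterior shape = 4.3 + 7 = 11.3.
Posterior shape k = 11.3.

11.3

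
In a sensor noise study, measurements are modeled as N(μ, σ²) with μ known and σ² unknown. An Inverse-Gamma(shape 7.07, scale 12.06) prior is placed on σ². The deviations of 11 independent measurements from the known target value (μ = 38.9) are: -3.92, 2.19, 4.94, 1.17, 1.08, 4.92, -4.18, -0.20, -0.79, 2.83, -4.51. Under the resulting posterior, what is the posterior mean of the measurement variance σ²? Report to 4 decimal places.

With known mean μ and an Inverse-Gamma(α, β) prior on σ², the Normal likelihood is conjugate: posterior is Inv-Gamma(α + n/2, β + Σ(xᵢ−μ)²/2).
Σ(xᵢ−μ)² = (-3.92)² + (2.19)² + (4.94)² + (1.17)² + (1.08)² + (4.92)² + (-4.18)² + (-0.20)² + (-0.79)² + (2.83)² + (-4.51)² = 117.7933.
Posterior: Inv-Gamma(7.07 + 11/2, 12.06 + 117.7933/2) = Inv-Gamma(12.57, 70.95665).
E[σ²|data] = β/(α−1) = 70.95665/11.57 = 6.1328.

6.1328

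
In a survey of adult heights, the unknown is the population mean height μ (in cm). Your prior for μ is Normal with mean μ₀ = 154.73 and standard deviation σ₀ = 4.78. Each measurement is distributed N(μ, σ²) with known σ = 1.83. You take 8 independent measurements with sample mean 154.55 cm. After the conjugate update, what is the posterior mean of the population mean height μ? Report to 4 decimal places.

For Normal data with known variance σ², a Normal(μ₀, σ₀²) prior on μ is conjugate. Posterior precision = 1/σ₀² + n/σ²; posterior mean is the precision-weighted average of μ₀ and x̄.
n·x̄ = 8·154.55 = 1236.4.
σ₀² = 4.78² = 22.8484, σ² = 1.83² = 3.3489; σ² + n·σ₀² = 3.3489 + 8·22.8484 = 186.1361.
Posterior mean = (μ₀/σ₀² + n·x̄/σ²)/(1/σ₀² + n/σ²) = (σ²·μ₀ + σ₀²·n·x̄)/(σ² + n·σ₀²) = (3.3489·154.73 + 22.8484·1236.4)/186.1361 = 28767.937057/186.1361 = 154.5532.

154.5532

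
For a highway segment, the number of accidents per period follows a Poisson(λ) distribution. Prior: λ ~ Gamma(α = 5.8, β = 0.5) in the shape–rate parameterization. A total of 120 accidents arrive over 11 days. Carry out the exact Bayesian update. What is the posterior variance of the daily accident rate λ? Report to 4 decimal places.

With a Gamma(shape α, rate β) prior, the Poisson likelihood is conjugate: the posterior is Gamma(α + ΣXᵢ, β + n).
Posterior: Gamma(α+S, β+n) = Gamma(5.8+120, 0.5+11) = Gamma(125.8, 11.5).
Var = α/β² = 125.8/11.5² = 0.9512.

0.9512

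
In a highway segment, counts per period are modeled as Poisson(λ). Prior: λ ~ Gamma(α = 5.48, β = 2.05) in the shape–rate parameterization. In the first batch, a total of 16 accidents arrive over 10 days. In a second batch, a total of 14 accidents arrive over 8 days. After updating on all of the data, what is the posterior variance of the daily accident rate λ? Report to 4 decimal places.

With a Gamma(shape α, rate β) prior, the Poisson likelihood is conjugate: the posterior is Gamma(α + ΣXᵢ, β + n).
After batch 1: Gamma(α+S, β+n) = Gamma(5.48+16, 2.05+10) = Gamma(21.48, 12.05).
After batch 2: Gamma(α+S, β+n) = Gamma(21.48+14, 12.05+8) = Gamma(35.48, 20.05).
Var = α/β² = 35.48/20.05² = 0.0883.

0.0883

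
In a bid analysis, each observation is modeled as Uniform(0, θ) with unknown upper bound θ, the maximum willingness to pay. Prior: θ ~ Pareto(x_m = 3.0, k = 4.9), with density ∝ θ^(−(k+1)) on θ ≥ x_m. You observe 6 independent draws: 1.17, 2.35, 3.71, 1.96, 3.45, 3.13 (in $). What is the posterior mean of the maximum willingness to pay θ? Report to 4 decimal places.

4.0847

A Pareto(scale x_m, shape k) prior on the upper bound θ of Uniform(0, θ) is conjugate: posterior is Pareto(max(x_m, max xᵢ), k + n).
Sample maximum = 3.71; prior scale x_m = 3.0 → posterior scale = max = 3.71.
Posterior shape = 4.9 + 6 = 10.9.
E[θ|data] = k·x_m/(k−1) = 10.9·3.71/9.9 = 4.0847.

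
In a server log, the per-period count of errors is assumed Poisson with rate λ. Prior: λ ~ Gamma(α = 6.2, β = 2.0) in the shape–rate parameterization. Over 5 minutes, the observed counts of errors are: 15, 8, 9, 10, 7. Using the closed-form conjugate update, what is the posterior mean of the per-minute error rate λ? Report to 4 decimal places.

7.8857

With a Gamma(shape α, rate β) prior, the Poisson likelihood is conjugate: the posterior is Gamma(α + ΣXᵢ, β + n).
Sum of counts S = 49 over n = 5 minutes.
Posterior: Gamma(α+S, β+n) = Gamma(6.2+49, 2.0+5) = Gamma(55.2, 7.0).
Posterior mean = α/β = 55.2/7.0 = 7.8857.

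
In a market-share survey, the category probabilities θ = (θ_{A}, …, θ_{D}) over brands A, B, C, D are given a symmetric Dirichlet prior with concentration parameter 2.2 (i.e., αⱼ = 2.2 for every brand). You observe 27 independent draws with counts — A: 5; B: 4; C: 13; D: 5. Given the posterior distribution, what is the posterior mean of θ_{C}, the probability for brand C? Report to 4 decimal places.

0.4246

The Dirichlet prior is conjugate to the Multinomial likelihood: each posterior αⱼ = prior αⱼ + observed count nⱼ.
Posterior concentration: (7.2, 6.2, 15.2, 7.2), total = 35.8.
E[θ_{C}|data] = α_{C}/Σα = 15.2/35.8 = 0.4246.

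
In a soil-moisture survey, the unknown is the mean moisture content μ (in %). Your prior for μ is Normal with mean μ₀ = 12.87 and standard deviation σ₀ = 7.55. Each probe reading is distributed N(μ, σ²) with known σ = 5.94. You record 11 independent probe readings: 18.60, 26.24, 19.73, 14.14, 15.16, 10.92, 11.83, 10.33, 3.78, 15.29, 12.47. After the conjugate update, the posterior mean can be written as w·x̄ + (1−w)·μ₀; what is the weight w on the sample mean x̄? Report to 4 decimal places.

For Normal data with known variance σ², a Normal(μ₀, σ₀²) prior on μ is conjugate. Posterior precision = 1/σ₀² + n/σ²; posterior mean is the precision-weighted average of μ₀ and x̄.
σ₀² = 7.55² = 57.0025, σ² = 5.94² = 35.2836. Prior precision 1/σ₀² = 1/57.0025; data precision n/σ² = 11/35.2836.
w = (n/σ²)/(1/σ₀² + n/σ²) = n·σ₀²/(σ² + n·σ₀²) = 11·57.0025/(35.2836 + 11·57.0025) = 627.0275/662.3111 = 0.9467.

0.9467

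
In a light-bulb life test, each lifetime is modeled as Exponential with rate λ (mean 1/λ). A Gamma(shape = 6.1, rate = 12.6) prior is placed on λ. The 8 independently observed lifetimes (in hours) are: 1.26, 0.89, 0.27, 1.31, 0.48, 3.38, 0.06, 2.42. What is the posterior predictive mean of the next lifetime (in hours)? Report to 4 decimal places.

1.7305

With a Gamma(shape α, rate β) prior on the exponential rate λ, the posterior after n observations with total T = Σxᵢ is Gamma(α+n, β+T).
Sum of observations T = 10.07 hours; n = 8.
Posterior: Gamma(6.1+8, 12.6+10.07) = Gamma(14.1, 22.67).
The predictive distribution for the next observation is Lomax; its mean is β/(α−1) = 22.67/13.1 = 1.7305.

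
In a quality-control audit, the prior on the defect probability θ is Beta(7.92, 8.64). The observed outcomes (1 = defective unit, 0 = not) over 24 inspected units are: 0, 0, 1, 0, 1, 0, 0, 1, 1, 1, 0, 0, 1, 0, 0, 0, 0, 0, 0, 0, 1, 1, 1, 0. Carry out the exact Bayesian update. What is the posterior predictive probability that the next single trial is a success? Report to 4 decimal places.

The Beta prior is conjugate to a Binomial/Bernoulli likelihood; the update adds successes to α and failures to β.
Posterior: Beta(α+k, β+n−k) = Beta(7.92+9, 8.64+15) = Beta(16.92, 23.64).
For a single future Bernoulli trial, P(success | data) = α/(α+β) = 0.4172.

0.4172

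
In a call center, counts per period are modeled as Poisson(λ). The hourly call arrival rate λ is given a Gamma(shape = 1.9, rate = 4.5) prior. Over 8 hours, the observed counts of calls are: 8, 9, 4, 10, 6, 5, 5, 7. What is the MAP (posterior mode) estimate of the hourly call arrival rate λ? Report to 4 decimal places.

4.3920

With a Gamma(shape α, rate β) prior, the Poisson likelihood is conjugate: the posterior is Gamma(α + ΣXᵢ, β + n).
Sum of counts S = 54 over n = 8 hours.
Posterior: Gamma(α+S, β+n) = Gamma(1.9+54, 4.5+8) = Gamma(55.9, 12.5).
Mode of Gamma(α,β) for α≥1 is (α−1)/β = 54.9/12.5 = 4.3920.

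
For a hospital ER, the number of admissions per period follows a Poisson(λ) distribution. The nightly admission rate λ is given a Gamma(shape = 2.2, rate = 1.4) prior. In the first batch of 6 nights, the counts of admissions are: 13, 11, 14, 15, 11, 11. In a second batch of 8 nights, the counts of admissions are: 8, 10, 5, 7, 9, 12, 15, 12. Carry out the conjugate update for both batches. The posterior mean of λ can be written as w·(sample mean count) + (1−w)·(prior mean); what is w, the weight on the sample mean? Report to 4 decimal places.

With a Gamma(shape α, rate β) prior, the Poisson likelihood is conjugate: the posterior is Gamma(α + ΣXᵢ, β + n).
Total number of nights: n = 6 + 8 = 14.
Posterior mean = (α₀+S)/(β₀+n) = [n/(β₀+n)]·(S/n) + [β₀/(β₀+n)]·(α₀/β₀), so only n and β₀ enter the weight.
Weight on data w = n/(β₀+n) = 14/(1.4+14) = 14/15.4 = 0.9091.

0.9091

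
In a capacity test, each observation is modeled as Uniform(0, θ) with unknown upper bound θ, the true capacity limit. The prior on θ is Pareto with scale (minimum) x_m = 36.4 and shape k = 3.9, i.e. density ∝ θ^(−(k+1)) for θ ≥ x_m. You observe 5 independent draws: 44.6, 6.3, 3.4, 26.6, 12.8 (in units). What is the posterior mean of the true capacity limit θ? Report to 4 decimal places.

A Pareto(scale x_m, shape k) prior on the upper bound θ of Uniform(0, θ) is conjugate: posterior is Pareto(max(x_m, max xᵢ), k + n).
Sample maximum = 44.6; prior scale x_m = 36.4 → posterior scale = max = 44.6.
Posterior shape = 3.9 + 5 = 8.9.
E[θ|data] = k·x_m/(k−1) = 8.9·44.6/7.9 = 50.2456.

50.2456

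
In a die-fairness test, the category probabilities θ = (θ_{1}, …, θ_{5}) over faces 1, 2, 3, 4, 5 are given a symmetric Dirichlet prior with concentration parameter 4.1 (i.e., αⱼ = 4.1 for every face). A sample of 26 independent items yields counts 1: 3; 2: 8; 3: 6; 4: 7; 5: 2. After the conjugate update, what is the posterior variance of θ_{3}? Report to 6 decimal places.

The Dirichlet prior is conjugate to the Multinomial likelihood: each posterior αⱼ = prior αⱼ + observed count nⱼ.
Posterior concentration: (7.1, 12.1, 10.1, 11.1, 6.1), total = 46.5.
Var[θ_j] = α_j(Σα−α_j)/((Σα)²(Σα+1)) = 10.1·36.4/(46.5²·47.5) = 0.003580.

0.003580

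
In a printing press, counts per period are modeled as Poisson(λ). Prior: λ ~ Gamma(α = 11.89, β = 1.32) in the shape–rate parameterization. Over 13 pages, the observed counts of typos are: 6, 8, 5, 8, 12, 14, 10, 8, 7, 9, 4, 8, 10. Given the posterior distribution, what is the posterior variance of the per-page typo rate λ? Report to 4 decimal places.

0.5895

With a Gamma(shape α, rate β) prior, the Poisson likelihood is conjugate: the posterior is Gamma(α + ΣXᵢ, β + n).
Sum of counts S = 109 over n = 13 pages.
Posterior: Gamma(α+S, β+n) = Gamma(11.89+109, 1.32+13) = Gamma(120.89, 14.32).
Var = α/β² = 120.89/14.32² = 0.5895.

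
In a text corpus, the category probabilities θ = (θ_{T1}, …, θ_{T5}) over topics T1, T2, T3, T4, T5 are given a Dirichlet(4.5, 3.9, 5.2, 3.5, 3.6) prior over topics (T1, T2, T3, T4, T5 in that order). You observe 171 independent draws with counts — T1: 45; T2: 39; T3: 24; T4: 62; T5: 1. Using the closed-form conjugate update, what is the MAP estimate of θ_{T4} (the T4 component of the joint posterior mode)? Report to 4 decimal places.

0.3455

The Dirichlet prior is conjugate to the Multinomial likelihood: each posterior αⱼ = prior αⱼ + observed count nⱼ.
Posterior concentration: (49.5, 42.9, 29.2, 65.5, 4.6), total = 191.7.
Joint mode component: (α_{T4}−1)/(Σα−K) = 64.5/186.7 = 0.3455.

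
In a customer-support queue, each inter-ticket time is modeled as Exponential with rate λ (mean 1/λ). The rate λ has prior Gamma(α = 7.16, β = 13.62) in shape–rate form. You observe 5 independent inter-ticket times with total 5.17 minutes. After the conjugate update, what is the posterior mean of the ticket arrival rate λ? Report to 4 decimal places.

With a Gamma(shape α, rate β) prior on the exponential rate λ, the posterior after n observations with total T = Σxᵢ is Gamma(α+n, β+T).
Posterior: Gamma(7.16+5, 13.62+5.17) = Gamma(12.16, 18.79).
Posterior mean of λ = α/β = 12.16/18.79 = 0.6472.

0.6472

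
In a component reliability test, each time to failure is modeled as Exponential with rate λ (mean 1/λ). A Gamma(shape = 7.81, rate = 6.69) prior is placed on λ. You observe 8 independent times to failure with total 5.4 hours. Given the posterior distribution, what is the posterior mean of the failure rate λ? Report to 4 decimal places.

With a Gamma(shape α, rate β) prior on the exponential rate λ, the posterior after n observations with total T = Σxᵢ is Gamma(α+n, β+T).
Posterior: Gamma(7.81+8, 6.69+5.4) = Gamma(15.81, 12.09).
Posterior mean of λ = α/β = 15.81/12.09 = 1.3077.

1.3077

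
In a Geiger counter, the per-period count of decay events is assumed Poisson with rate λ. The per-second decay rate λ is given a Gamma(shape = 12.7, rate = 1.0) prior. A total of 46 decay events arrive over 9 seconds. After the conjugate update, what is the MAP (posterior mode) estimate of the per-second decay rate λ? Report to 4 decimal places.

5.7700

With a Gamma(shape α, rate β) prior, the Poisson likelihood is conjugate: the posterior is Gamma(α + ΣXᵢ, β + n).
Posterior: Gamma(α+S, β+n) = Gamma(12.7+46, 1.0+9) = Gamma(58.7, 10.0).
Mode of Gamma(α,β) for α≥1 is (α−1)/β = 57.7/10.0 = 5.7700.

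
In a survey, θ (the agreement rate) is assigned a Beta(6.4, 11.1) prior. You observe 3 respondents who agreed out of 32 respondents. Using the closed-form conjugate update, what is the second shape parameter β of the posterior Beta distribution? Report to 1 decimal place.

The Beta prior is conjugate to a Binomial/Bernoulli likelihood; the update adds successes to α and failures to β.
Posterior: Beta(α+k, β+n−k) = Beta(6.4+3, 11.1+29) = Beta(9.4, 40.1).
Posterior β = 40.1.

40.1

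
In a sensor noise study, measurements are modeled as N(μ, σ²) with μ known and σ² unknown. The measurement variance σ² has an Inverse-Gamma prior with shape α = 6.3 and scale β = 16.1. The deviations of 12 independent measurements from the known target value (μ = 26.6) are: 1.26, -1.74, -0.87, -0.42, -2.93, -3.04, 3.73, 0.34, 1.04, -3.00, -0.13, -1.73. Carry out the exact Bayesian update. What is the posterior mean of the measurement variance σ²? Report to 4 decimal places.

3.6591

With known mean μ and an Inverse-Gamma(α, β) prior on σ², the Normal likelihood is conjugate: posterior is Inv-Gamma(α + n/2, β + Σ(xᵢ−μ)²/2).
Σ(xᵢ−μ)² = (1.26)² + (-1.74)² + (-0.87)² + (-0.42)² + (-2.93)² + (-3.04)² + (3.73)² + (0.34)² + (1.04)² + (-3.00)² + (-0.13)² + (-1.73)² = 50.4949.
Posterior: Inv-Gamma(6.3 + 12/2, 16.1 + 50.4949/2) = Inv-Gamma(12.30, 41.34745).
E[σ²|data] = β/(α−1) = 41.34745/11.30 = 3.6591.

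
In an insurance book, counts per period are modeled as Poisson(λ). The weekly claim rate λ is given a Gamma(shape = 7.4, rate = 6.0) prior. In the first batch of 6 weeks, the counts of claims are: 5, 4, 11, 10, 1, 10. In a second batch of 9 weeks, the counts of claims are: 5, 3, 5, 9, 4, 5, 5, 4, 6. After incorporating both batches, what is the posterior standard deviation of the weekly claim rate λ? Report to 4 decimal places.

0.4627

With a Gamma(shape α, rate β) prior, the Poisson likelihood is conjugate: the posterior is Gamma(α + ΣXᵢ, β + n).
Batch 1: sum of counts S = 41 over n = 6 weeks.
After batch 1: Gamma(α+S, β+n) = Gamma(7.4+41, 6.0+6) = Gamma(48.4, 12.0).
Batch 2: sum of counts S = 46 over n = 9 weeks.
After batch 2: Gamma(α+S, β+n) = Gamma(48.4+46, 12.0+9) = Gamma(94.4, 21.0).
SD = √α/β = √94.4/21.0 = 0.4627.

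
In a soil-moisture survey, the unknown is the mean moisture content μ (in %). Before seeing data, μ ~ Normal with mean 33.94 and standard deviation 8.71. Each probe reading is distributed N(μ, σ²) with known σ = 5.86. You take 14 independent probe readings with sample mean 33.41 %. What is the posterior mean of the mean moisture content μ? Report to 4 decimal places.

33.4266

For Normal data with known variance σ², a Normal(μ₀, σ₀²) prior on μ is conjugate. Posterior precision = 1/σ₀² + n/σ²; posterior mean is the precision-weighted average of μ₀ and x̄.
n·x̄ = 14·33.41 = 467.74.
σ₀² = 8.71² = 75.8641, σ² = 5.86² = 34.3396; σ² + n·σ₀² = 34.3396 + 14·75.8641 = 1096.437.
Posterior mean = (μ₀/σ₀² + n·x̄/σ²)/(1/σ₀² + n/σ²) = (σ²·μ₀ + σ₀²·n·x̄)/(σ² + n·σ₀²) = (34.3396·33.94 + 75.8641·467.74)/1096.437 = 36650.160158/1096.437 = 33.4266.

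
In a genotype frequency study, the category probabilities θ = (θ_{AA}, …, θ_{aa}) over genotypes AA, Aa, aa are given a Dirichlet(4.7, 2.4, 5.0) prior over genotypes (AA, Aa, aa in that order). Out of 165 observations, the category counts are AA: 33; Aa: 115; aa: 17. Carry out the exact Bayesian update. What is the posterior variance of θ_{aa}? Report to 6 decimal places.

0.000611

The Dirichlet prior is conjugate to the Multinomial likelihood: each posterior αⱼ = prior αⱼ + observed count nⱼ.
Posterior concentration: (37.7, 117.4, 22.0), total = 177.1.
Var[θ_j] = α_j(Σα−α_j)/((Σα)²(Σα+1)) = 22.0·155.1/(177.1²·178.1) = 0.000611.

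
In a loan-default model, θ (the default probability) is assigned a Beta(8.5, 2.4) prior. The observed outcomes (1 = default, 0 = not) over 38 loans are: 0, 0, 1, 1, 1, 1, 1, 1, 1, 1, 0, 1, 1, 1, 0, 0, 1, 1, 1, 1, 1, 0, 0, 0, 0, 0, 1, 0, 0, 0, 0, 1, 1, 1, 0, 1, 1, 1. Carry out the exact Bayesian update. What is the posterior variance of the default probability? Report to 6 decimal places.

0.004593

The Beta prior is conjugate to a Binomial/Bernoulli likelihood; the update adds successes to α and failures to β.
Posterior: Beta(α+k, β+n−k) = Beta(8.5+23, 2.4+15) = Beta(31.5, 17.4).
Var = αβ/((α+β)²(α+β+1)) = 31.5·17.4/(48.9²·49.9) = 0.004593.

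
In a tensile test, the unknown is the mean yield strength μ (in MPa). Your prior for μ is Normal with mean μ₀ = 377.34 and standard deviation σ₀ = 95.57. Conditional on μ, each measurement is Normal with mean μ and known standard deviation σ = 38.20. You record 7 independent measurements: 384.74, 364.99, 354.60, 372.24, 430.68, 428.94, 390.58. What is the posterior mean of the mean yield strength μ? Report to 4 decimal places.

For Normal data with known variance σ², a Normal(μ₀, σ₀²) prior on μ is conjugate. Posterior precision = 1/σ₀² + n/σ²; posterior mean is the precision-weighted average of μ₀ and x̄.
Σxᵢ = 384.74 + 364.99 + 354.60 + 372.24 + 430.68 + 428.94 + 390.58 = 2726.77, so n·x̄ = 2726.77.
σ₀² = 95.57² = 9133.6249, σ² = 38.20² = 1459.24; σ² + n·σ₀² = 1459.24 + 7·9133.6249 = 65394.6143.
Posterior mean = (μ₀/σ₀² + n·x̄/σ²)/(1/σ₀² + n/σ²) = (σ²·μ₀ + σ₀²·n·x̄)/(σ² + n·σ₀²) = (1459.24·377.34 + 9133.6249·2726.77)/65394.6143 = 25455923.990173/65394.6143 = 389.2664.

389.2664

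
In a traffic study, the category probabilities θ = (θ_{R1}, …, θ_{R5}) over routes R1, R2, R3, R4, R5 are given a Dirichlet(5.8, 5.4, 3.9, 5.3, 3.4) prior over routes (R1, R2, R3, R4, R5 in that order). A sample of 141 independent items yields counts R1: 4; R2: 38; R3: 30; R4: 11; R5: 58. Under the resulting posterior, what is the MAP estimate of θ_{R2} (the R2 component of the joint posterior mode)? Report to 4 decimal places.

The Dirichlet prior is conjugate to the Multinomial likelihood: each posterior αⱼ = prior αⱼ + observed count nⱼ.
Posterior concentration: (9.8, 43.4, 33.9, 16.3, 61.4), total = 164.8.
Joint mode component: (α_{R2}−1)/(Σα−K) = 42.4/159.8 = 0.2653.

0.2653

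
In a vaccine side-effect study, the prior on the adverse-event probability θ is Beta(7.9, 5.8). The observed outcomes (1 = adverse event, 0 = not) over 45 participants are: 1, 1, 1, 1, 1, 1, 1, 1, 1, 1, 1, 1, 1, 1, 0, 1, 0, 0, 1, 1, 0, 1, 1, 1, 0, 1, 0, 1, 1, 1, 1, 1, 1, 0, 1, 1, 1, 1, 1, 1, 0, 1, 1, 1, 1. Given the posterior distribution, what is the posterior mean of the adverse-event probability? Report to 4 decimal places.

0.7649

The Beta prior is conjugate to a Binomial/Bernoulli likelihood; the update adds successes to α and failures to β.
Posterior: Beta(α+k, β+n−k) = Beta(7.9+37, 5.8+8) = Beta(44.9, 13.8).
Posterior mean = α/(α+β) = 44.9/58.7 = 0.7649.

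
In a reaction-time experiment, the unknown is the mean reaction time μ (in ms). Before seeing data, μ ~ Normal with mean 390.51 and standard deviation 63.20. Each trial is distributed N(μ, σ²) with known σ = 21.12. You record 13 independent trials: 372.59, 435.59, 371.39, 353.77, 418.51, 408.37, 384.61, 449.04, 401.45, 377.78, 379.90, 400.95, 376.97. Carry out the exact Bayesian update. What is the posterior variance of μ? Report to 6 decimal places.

For Normal data with known variance σ², a Normal(μ₀, σ₀²) prior on μ is conjugate. Posterior precision = 1/σ₀² + n/σ²; posterior mean is the precision-weighted average of μ₀ and x̄.
σ₀² = 63.20² = 3994.24, σ² = 21.12² = 446.0544; σ² + n·σ₀² = 446.0544 + 13·3994.24 = 52371.1744.
Posterior precision = 1/σ₀² + n/σ² = 1/3994.24 + 13/446.0544 = (σ² + n·σ₀²)/(σ₀²σ²) = 52371.1744/(3994.24·446.0544); posterior variance σₙ² = σ₀²σ²/(σ² + n·σ₀²) = 3994.24·446.0544/52371.1744 = 34.019637.

34.019637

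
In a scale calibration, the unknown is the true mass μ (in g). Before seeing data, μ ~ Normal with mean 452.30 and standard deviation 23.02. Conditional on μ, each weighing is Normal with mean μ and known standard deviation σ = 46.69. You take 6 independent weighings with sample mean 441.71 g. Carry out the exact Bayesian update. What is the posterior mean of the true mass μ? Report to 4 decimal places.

446.0175

For Normal data with known variance σ², a Normal(μ₀, σ₀²) prior on μ is conjugate. Posterior precision = 1/σ₀² + n/σ²; posterior mean is the precision-weighted average of μ₀ and x̄.
n·x̄ = 6·441.71 = 2650.26.
σ₀² = 23.02² = 529.9204, σ² = 46.69² = 2179.9561; σ² + n·σ₀² = 2179.9561 + 6·529.9204 = 5359.4785.
Posterior mean = (μ₀/σ₀² + n·x̄/σ²)/(1/σ₀² + n/σ²) = (σ²·μ₀ + σ₀²·n·x̄)/(σ² + n·σ₀²) = (2179.9561·452.30 + 529.9204·2650.26)/5359.4785 = 2390420.983334/5359.4785 = 446.0175.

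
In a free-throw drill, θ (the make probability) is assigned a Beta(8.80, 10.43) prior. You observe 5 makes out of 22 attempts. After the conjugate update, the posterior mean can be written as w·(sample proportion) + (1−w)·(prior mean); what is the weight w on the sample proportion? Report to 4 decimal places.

The Beta prior is conjugate to a Binomial/Bernoulli likelihood; the update adds successes to α and failures to β.
Posterior mean = (α₀+k)/(α₀+β₀+n) = [n/(α₀+β₀+n)]·(k/n) + [(α₀+β₀)/(α₀+β₀+n)]·α₀/(α₀+β₀), so only n and the prior enter the weight.
The weight on the data is w = n/(α₀+β₀+n) = 22/(8.80+10.43+22) = 22/41.23 = 0.5336.

0.5336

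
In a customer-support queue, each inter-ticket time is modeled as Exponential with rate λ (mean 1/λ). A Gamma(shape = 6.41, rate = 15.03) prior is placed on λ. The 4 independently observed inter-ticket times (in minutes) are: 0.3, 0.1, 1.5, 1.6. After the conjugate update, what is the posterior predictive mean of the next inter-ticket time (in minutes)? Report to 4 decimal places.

With a Gamma(shape α, rate β) prior on the exponential rate λ, the posterior after n observations with total T = Σxᵢ is Gamma(α+n, β+T).
Sum of observations T = 3.5 minutes; n = 4.
Posterior: Gamma(6.41+4, 15.03+3.5) = Gamma(10.41, 18.53).
The predictive distribution for the next observation is Lomax; its mean is β/(α−1) = 18.53/9.41 = 1.9692.

1.9692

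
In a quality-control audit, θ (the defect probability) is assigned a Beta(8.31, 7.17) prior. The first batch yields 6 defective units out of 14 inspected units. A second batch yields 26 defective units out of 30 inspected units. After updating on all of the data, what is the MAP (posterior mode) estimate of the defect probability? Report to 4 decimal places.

0.6839

The Beta prior is conjugate to a Binomial/Bernoulli likelihood; the update adds successes to α and failures to β.
After batch 1: Beta(8.31+6, 7.17+8) = Beta(14.31, 15.17).
After batch 2: Beta(14.31+26, 15.17+4) = Beta(40.31, 19.17).
Mode of Beta(a,b) for a,b>1 is (a−1)/(a+b−2) = 39.31/57.48 = 0.6839.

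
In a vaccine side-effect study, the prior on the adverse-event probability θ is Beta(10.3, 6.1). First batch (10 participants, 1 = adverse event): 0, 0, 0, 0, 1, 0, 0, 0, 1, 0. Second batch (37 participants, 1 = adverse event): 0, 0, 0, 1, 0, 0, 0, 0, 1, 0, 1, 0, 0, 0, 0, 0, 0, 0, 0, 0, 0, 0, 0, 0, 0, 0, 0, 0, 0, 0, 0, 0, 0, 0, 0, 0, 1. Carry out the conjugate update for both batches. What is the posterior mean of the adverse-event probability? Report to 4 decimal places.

The Beta prior is conjugate to a Binomial/Bernoulli likelihood; the update adds successes to α and failures to β.
After batch 1: Beta(10.3+2, 6.1+8) = Beta(12.3, 14.1).
After batch 2: Beta(12.3+4, 14.1+33) = Beta(16.3, 47.1).
Posterior mean = α/(α+β) = 16.3/63.4 = 0.2571.

0.2571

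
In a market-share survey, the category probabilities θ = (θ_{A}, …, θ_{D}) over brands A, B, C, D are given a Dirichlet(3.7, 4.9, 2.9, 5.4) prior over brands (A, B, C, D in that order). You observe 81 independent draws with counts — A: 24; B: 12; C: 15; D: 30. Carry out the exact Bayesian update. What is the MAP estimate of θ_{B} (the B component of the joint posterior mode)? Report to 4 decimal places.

The Dirichlet prior is conjugate to the Multinomial likelihood: each posterior αⱼ = prior αⱼ + observed count nⱼ.
Posterior concentration: (27.7, 16.9, 17.9, 35.4), total = 97.9.
Joint mode component: (α_{B}−1)/(Σα−K) = 15.9/93.9 = 0.1693.

0.1693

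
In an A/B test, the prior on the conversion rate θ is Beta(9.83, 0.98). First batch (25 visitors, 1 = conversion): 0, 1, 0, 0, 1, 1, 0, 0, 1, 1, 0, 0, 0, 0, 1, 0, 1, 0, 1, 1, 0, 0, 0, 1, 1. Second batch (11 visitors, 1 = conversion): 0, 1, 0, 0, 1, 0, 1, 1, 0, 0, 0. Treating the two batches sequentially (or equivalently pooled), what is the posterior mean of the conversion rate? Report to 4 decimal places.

0.5304

The Beta prior is conjugate to a Binomial/Bernoulli likelihood; the update adds successes to α and failures to β.
After batch 1: Beta(9.83+11, 0.98+14) = Beta(20.83, 14.98).
After batch 2: Beta(20.83+4, 14.98+7) = Beta(24.83, 21.98).
Posterior mean = α/(α+β) = 24.83/46.81 = 0.5304.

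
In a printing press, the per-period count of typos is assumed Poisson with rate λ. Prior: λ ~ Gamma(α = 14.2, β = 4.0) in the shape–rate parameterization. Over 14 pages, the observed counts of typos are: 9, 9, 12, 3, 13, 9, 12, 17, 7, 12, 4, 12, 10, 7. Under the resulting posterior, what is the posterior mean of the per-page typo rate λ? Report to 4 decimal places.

8.3444

With a Gamma(shape α, rate β) prior, the Poisson likelihood is conjugate: the posterior is Gamma(α + ΣXᵢ, β + n).
Sum of counts S = 136 over n = 14 pages.
Posterior: Gamma(α+S, β+n) = Gamma(14.2+136, 4.0+14) = Gamma(150.2, 18.0).
Posterior mean = α/β = 150.2/18.0 = 8.3444.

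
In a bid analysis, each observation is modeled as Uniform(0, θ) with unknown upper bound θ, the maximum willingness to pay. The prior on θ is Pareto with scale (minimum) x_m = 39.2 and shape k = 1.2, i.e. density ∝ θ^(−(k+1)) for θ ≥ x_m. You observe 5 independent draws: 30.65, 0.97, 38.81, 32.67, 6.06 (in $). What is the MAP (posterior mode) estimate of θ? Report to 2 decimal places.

39.20

A Pareto(scale x_m, shape k) prior on the upper bound θ of Uniform(0, θ) is conjugate: posterior is Pareto(max(x_m, max xᵢ), k + n).
Sample maximum = 38.81; prior scale x_m = 39.2 → posterior scale = max = 39.20.
Posterior shape = 1.2 + 5 = 6.2.
The Pareto density is decreasing on [x_m, ∞), so the mode is x_m = 39.20.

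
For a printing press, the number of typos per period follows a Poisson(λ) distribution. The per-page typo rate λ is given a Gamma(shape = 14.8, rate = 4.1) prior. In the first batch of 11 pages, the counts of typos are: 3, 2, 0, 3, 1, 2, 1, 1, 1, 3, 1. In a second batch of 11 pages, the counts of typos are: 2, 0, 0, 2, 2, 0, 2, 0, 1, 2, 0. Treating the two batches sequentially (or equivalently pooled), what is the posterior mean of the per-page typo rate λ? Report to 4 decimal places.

With a Gamma(shape α, rate β) prior, the Poisson likelihood is conjugate: the posterior is Gamma(α + ΣXᵢ, β + n).
Batch 1: sum of counts S = 18 over n = 11 pages.
After batch 1: Gamma(α+S, β+n) = Gamma(14.8+18, 4.1+11) = Gamma(32.8, 15.1).
Batch 2: sum of counts S = 11 over n = 11 pages.
After batch 2: Gamma(α+S, β+n) = Gamma(32.8+11, 15.1+11) = Gamma(43.8, 26.1).
Posterior mean = α/β = 43.8/26.1 = 1.6782.

1.6782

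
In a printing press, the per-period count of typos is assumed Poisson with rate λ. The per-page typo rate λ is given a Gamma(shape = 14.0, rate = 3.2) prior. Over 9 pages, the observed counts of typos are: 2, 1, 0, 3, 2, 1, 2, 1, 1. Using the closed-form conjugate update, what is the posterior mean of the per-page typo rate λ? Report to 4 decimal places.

With a Gamma(shape α, rate β) prior, the Poisson likelihood is conjugate: the posterior is Gamma(α + ΣXᵢ, β + n).
Sum of counts S = 13 over n = 9 pages.
Posterior: Gamma(α+S, β+n) = Gamma(14.0+13, 3.2+9) = Gamma(27.0, 12.2).
Posterior mean = α/β = 27.0/12.2 = 2.2131.

2.2131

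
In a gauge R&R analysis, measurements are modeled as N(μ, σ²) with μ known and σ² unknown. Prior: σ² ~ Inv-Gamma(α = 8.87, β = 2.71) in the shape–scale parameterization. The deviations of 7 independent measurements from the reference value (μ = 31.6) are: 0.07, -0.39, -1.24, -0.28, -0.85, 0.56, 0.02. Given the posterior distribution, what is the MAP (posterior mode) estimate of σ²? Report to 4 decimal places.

With known mean μ and an Inverse-Gamma(α, β) prior on σ², the Normal likelihood is conjugate: posterior is Inv-Gamma(α + n/2, β + Σ(xᵢ−μ)²/2).
Σ(xᵢ−μ)² = (0.07)² + (-0.39)² + (-1.24)² + (-0.28)² + (-0.85)² + (0.56)² + (0.02)² = 2.8095.
Posterior: Inv-Gamma(8.87 + 7/2, 2.71 + 2.8095/2) = Inv-Gamma(12.37, 4.11475).
Mode = β/(α+1) = 4.11475/13.37 = 0.3078.

0.3078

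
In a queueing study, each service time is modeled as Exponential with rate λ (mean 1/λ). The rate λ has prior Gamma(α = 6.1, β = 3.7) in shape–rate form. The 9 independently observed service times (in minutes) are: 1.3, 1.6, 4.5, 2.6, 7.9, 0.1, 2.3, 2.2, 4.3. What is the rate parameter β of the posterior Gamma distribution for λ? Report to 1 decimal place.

30.5

With a Gamma(shape α, rate β) prior on the exponential rate λ, the posterior after n observations with total T = Σxᵢ is Gamma(α+n, β+T).
Sum of observations T = 26.8 minutes; n = 9.
Posterior: Gamma(6.1+9, 3.7+26.8) = Gamma(15.1, 30.5).
Posterior β = 30.5.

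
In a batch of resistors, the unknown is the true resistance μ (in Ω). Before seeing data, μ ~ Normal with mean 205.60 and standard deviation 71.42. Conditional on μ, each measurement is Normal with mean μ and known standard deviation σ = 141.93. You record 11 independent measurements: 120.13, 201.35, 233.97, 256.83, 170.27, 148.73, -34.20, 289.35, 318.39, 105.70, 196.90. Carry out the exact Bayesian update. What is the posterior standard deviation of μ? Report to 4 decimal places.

For Normal data with known variance σ², a Normal(μ₀, σ₀²) prior on μ is conjugate. Posterior precision = 1/σ₀² + n/σ²; posterior mean is the precision-weighted average of μ₀ and x̄.
σ₀² = 71.42² = 5100.8164, σ² = 141.93² = 20144.1249; σ² + n·σ₀² = 20144.1249 + 11·5100.8164 = 76253.1053.
Posterior precision = 1/σ₀² + n/σ² = 1/5100.8164 + 11/20144.1249 = (σ² + n·σ₀²)/(σ₀²σ²) = 76253.1053/(5100.8164·20144.1249); posterior variance σₙ² = σ₀²σ²/(σ² + n·σ₀²) = 5100.8164·20144.1249/76253.1053 = 1347.505551.
Posterior SD = √σₙ² = √(5100.8164·20144.1249/76253.1053) = 36.7084.

36.7084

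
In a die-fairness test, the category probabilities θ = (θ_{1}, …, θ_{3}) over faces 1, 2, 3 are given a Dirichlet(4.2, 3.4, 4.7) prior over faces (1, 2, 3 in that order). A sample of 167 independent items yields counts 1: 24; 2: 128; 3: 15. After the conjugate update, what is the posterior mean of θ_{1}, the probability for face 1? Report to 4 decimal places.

The Dirichlet prior is conjugate to the Multinomial likelihood: each posterior αⱼ = prior αⱼ + observed count nⱼ.
Posterior concentration: (28.2, 131.4, 19.7), total = 179.3.
E[θ_{1}|data] = α_{1}/Σα = 28.2/179.3 = 0.1573.

0.1573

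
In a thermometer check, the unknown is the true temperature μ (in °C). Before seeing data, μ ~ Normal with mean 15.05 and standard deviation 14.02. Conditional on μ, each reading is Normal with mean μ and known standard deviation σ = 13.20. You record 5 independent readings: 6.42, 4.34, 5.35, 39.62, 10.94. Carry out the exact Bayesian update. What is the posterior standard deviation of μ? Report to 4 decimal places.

5.4406

For Normal data with known variance σ², a Normal(μ₀, σ₀²) prior on μ is conjugate. Posterior precision = 1/σ₀² + n/σ²; posterior mean is the precision-weighted average of μ₀ and x̄.
σ₀² = 14.02² = 196.5604, σ² = 13.20² = 174.24; σ² + n·σ₀² = 174.24 + 5·196.5604 = 1157.042.
Posterior precision = 1/σ₀² + n/σ² = 1/196.5604 + 5/174.24 = (σ² + n·σ₀²)/(σ₀²σ²) = 1157.042/(196.5604·174.24); posterior variance σₙ² = σ₀²σ²/(σ² + n·σ₀²) = 196.5604·174.24/1157.042 = 29.600208.
Posterior SD = √σₙ² = √(196.5604·174.24/1157.042) = 5.4406.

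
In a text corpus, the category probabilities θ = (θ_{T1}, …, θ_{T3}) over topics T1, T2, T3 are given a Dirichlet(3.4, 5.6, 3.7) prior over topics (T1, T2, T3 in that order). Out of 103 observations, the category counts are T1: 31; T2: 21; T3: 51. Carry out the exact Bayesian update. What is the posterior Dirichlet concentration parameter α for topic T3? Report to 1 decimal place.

54.7

The Dirichlet prior is conjugate to the Multinomial likelihood: each posterior αⱼ = prior αⱼ + observed count nⱼ.
Posterior concentration: (34.4, 26.6, 54.7), total = 115.7.
α_{T3} = 3.7 + 51 = 54.7.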